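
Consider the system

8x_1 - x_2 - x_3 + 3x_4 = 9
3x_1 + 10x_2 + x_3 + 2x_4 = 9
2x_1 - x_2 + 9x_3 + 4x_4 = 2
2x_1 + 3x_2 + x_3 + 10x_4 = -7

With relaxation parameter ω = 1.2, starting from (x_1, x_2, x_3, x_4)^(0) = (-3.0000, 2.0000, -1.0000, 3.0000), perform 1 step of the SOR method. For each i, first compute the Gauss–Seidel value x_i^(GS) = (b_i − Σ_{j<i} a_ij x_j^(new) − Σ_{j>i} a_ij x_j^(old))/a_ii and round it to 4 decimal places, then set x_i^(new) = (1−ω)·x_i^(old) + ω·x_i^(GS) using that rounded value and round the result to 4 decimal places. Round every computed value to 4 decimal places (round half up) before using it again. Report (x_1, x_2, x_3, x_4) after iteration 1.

Iteration 1:
  x_1: GS value = (9 - (-1)·2.0000 - (-1)·-1.0000 - (3)·3.0000) / (8) = 0.1250;  x_1 ← (1−ω)·-3.0000 + ω·0.1250 = 0.7500
  x_2: GS value = (9 - (3)·0.7500 - (1)·-1.0000 - (2)·3.0000) / (10) = 0.1750;  x_2 ← (1−ω)·2.0000 + ω·0.1750 = -0.1900
  x_3: GS value = (2 - (2)·0.7500 - (-1)·-0.1900 - (4)·3.0000) / (9) = -1.2989;  x_3 ← (1−ω)·-1.0000 + ω·-1.2989 = -1.3587
  x_4: GS value = (-7 - (2)·0.7500 - (3)·-0.1900 - (1)·-1.3587) / (10) = -0.6571;  x_4 ← (1−ω)·3.0000 + ω·-0.6571 = -1.3885

(0.7500, -0.1900, -1.3587, -1.3885)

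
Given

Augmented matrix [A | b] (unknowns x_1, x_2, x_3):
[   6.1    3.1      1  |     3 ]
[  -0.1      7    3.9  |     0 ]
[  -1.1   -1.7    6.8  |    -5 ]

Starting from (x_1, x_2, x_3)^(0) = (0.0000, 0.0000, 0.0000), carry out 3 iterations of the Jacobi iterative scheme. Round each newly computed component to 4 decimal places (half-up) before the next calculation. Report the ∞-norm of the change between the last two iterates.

0.2248

Iteration 1:
  x_1 = (3 - (3.1)·0.0000 - (1)·0.0000) / (6.1) = 0.4918
  x_2 = (0 - (-0.1)·0.0000 - (3.9)·0.0000) / (7) = 0.0000
  x_3 = (-5 - (-1.1)·0.0000 - (-1.7)·0.0000) / (6.8) = -0.7353
Iteration 2:
  x_1 = (3 - (3.1)·0.0000 - (1)·-0.7353) / (6.1) = 0.6123
  x_2 = (0 - (-0.1)·0.4918 - (3.9)·-0.7353) / (7) = 0.4167
  x_3 = (-5 - (-1.1)·0.4918 - (-1.7)·0.0000) / (6.8) = -0.6557
Iteration 3:
  x_1 = (3 - (3.1)·0.4167 - (1)·-0.6557) / (6.1) = 0.3875
  x_2 = (0 - (-0.1)·0.6123 - (3.9)·-0.6557) / (7) = 0.3741
  x_3 = (-5 - (-1.1)·0.6123 - (-1.7)·0.4167) / (6.8) = -0.5321
Change: (-0.2248, -0.0426, 0.1236) → max |·| = 0.2248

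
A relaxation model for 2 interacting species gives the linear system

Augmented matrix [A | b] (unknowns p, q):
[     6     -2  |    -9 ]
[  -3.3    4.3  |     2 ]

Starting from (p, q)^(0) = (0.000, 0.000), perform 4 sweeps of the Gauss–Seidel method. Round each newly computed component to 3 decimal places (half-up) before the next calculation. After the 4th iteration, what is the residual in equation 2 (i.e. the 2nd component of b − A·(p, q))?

Iteration 1:
  p = (-9 - (-2)·0.000) / (6) = -1.500
  q = (2 - (-3.3)·-1.500) / (4.3) = -0.686
Iteration 2:
  p = (-9 - (-2)·-0.686) / (6) = -1.729
  q = (2 - (-3.3)·-1.729) / (4.3) = -0.862
Iteration 3:
  p = (-9 - (-2)·-0.862) / (6) = -1.787
  q = (2 - (-3.3)·-1.787) / (4.3) = -0.906
Iteration 4:
  p = (-9 - (-2)·-0.906) / (6) = -1.802
  q = (2 - (-3.3)·-1.802) / (4.3) = -0.918
Residual b − A·x = (-0.024, 0.001)

0.001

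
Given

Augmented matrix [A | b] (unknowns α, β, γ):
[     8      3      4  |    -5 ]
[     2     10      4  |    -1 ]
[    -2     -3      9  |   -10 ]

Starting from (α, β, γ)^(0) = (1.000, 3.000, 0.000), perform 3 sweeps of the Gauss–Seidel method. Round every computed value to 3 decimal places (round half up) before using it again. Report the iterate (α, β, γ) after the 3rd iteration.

Iteration 1:
  α = (-5 - (3)·3.000 - (4)·0.000) / (8) = -1.750
  β = (-1 - (2)·-1.750 - (4)·0.000) / (10) = 0.250
  γ = (-10 - (-2)·-1.750 - (-3)·0.250) / (9) = -1.417
Iteration 2:
  α = (-5 - (3)·0.250 - (4)·-1.417) / (8) = -0.010
  β = (-1 - (2)·-0.010 - (4)·-1.417) / (10) = 0.469
  γ = (-10 - (-2)·-0.010 - (-3)·0.469) / (9) = -0.957
Iteration 3:
  α = (-5 - (3)·0.469 - (4)·-0.957) / (8) = -0.322
  β = (-1 - (2)·-0.322 - (4)·-0.957) / (10) = 0.347
  γ = (-10 - (-2)·-0.322 - (-3)·0.347) / (9) = -1.067

(-0.322, 0.347, -1.067)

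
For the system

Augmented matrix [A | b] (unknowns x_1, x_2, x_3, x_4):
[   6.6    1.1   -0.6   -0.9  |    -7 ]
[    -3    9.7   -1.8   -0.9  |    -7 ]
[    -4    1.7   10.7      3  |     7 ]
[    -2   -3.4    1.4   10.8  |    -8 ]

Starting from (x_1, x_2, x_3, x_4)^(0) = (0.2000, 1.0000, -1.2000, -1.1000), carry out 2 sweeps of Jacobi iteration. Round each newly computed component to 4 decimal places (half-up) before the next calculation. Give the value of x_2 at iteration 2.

-1.0400

Iteration 1:
  x_1 = (-7 - (1.1)·1.0000 - (-0.6)·-1.2000 - (-0.9)·-1.1000) / (6.6) = -1.4864
  x_2 = (-7 - (-3)·0.2000 - (-1.8)·-1.2000 - (-0.9)·-1.1000) / (9.7) = -0.9845
  x_3 = (7 - (-4)·0.2000 - (1.7)·1.0000 - (3)·-1.1000) / (10.7) = 0.8785
  x_4 = (-8 - (-2)·0.2000 - (-3.4)·1.0000 - (1.4)·-1.2000) / (10.8) = -0.2333
Iteration 2:
  x_1 = (-7 - (1.1)·-0.9845 - (-0.6)·0.8785 - (-0.9)·-0.2333) / (6.6) = -0.8485
  x_2 = (-7 - (-3)·-1.4864 - (-1.8)·0.8785 - (-0.9)·-0.2333) / (9.7) = -1.0400
  x_3 = (7 - (-4)·-1.4864 - (1.7)·-0.9845 - (3)·-0.2333) / (10.7) = 0.3204
  x_4 = (-8 - (-2)·-1.4864 - (-3.4)·-0.9845 - (1.4)·0.8785) / (10.8) = -1.4398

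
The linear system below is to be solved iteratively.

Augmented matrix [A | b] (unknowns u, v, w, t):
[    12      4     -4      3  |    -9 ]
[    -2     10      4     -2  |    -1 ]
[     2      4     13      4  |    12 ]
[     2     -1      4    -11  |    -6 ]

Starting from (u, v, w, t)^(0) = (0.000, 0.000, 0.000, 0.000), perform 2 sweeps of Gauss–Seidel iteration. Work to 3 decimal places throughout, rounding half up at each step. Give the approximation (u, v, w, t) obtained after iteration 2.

(-0.504, -0.479, 0.890, 0.821)

Iteration 1:
  u = (-9 - (4)·0.000 - (-4)·0.000 - (3)·0.000) / (12) = -0.750
  v = (-1 - (-2)·-0.750 - (4)·0.000 - (-2)·0.000) / (10) = -0.250
  w = (12 - (2)·-0.750 - (4)·-0.250 - (4)·0.000) / (13) = 1.115
  t = (-6 - (2)·-0.750 - (-1)·-0.250 - (4)·1.115) / (-11) = 0.837
Iteration 2:
  u = (-9 - (4)·-0.250 - (-4)·1.115 - (3)·0.837) / (12) = -0.504
  v = (-1 - (-2)·-0.504 - (4)·1.115 - (-2)·0.837) / (10) = -0.479
  w = (12 - (2)·-0.504 - (4)·-0.479 - (4)·0.837) / (13) = 0.890
  t = (-6 - (2)·-0.504 - (-1)·-0.479 - (4)·0.890) / (-11) = 0.821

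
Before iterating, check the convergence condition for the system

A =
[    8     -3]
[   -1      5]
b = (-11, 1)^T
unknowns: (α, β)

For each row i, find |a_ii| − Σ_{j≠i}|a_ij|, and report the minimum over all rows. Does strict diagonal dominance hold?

row 1: |8| − (3) = 5
row 2: |5| − (1) = 4
minimum over rows = 4 → strictly diagonally dominant (convergence guaranteed)

4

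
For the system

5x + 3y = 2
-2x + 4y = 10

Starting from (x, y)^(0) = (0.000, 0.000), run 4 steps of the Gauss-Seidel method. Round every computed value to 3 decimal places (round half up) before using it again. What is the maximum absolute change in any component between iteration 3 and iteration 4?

Iteration 1:
  x = (2 - (3)·0.000) / (5) = 0.400
  y = (10 - (-2)·0.400) / (4) = 2.700
Iteration 2:
  x = (2 - (3)·2.700) / (5) = -1.220
  y = (10 - (-2)·-1.220) / (4) = 1.890
Iteration 3:
  x = (2 - (3)·1.890) / (5) = -0.734
  y = (10 - (-2)·-0.734) / (4) = 2.133
Iteration 4:
  x = (2 - (3)·2.133) / (5) = -0.880
  y = (10 - (-2)·-0.880) / (4) = 2.060
Change: (-0.146, -0.073) → max |·| = 0.146

0.146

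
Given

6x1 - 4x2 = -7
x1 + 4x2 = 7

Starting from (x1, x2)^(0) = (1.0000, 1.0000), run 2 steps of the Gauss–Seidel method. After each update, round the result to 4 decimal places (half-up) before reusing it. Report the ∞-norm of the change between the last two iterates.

0.5833

Iteration 1:
  x1 = (-7 - (-4)·1.0000) / (6) = -0.5000
  x2 = (7 - (1)·-0.5000) / (4) = 1.8750
Iteration 2:
  x1 = (-7 - (-4)·1.8750) / (6) = 0.0833
  x2 = (7 - (1)·0.0833) / (4) = 1.7292
Change: (0.5833, -0.1458) → max |·| = 0.5833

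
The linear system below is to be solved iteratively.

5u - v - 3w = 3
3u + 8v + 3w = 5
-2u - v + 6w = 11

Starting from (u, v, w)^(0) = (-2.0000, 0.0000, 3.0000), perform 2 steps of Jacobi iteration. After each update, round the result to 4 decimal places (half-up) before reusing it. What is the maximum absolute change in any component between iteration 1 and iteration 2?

1.5083

Iteration 1:
  u = (3 - (-1)·0.0000 - (-3)·3.0000) / (5) = 2.4000
  v = (5 - (3)·-2.0000 - (3)·3.0000) / (8) = 0.2500
  w = (11 - (-2)·-2.0000 - (-1)·0.0000) / (6) = 1.1667
Iteration 2:
  u = (3 - (-1)·0.2500 - (-3)·1.1667) / (5) = 1.3500
  v = (5 - (3)·2.4000 - (3)·1.1667) / (8) = -0.7125
  w = (11 - (-2)·2.4000 - (-1)·0.2500) / (6) = 2.6750
Change: (-1.0500, -0.9625, 1.5083) → max |·| = 1.5083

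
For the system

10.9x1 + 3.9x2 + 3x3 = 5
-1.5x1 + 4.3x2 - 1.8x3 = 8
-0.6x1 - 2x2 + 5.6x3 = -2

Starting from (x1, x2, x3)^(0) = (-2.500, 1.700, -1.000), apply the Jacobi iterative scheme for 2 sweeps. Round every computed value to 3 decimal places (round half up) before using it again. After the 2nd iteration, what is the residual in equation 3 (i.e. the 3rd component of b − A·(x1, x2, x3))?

Iteration 1:
  x1 = (5 - (3.9)·1.700 - (3)·-1.000) / (10.9) = 0.126
  x2 = (8 - (-1.5)·-2.500 - (-1.8)·-1.000) / (4.3) = 0.570
  x3 = (-2 - (-0.6)·-2.500 - (-2)·1.700) / (5.6) = -0.018
Iteration 2:
  x1 = (5 - (3.9)·0.570 - (3)·-0.018) / (10.9) = 0.260
  x2 = (8 - (-1.5)·0.126 - (-1.8)·-0.018) / (4.3) = 1.897
  x3 = (-2 - (-0.6)·0.126 - (-2)·0.570) / (5.6) = -0.140
Residual b − A·x = (-4.812, -0.019, 2.734)

2.734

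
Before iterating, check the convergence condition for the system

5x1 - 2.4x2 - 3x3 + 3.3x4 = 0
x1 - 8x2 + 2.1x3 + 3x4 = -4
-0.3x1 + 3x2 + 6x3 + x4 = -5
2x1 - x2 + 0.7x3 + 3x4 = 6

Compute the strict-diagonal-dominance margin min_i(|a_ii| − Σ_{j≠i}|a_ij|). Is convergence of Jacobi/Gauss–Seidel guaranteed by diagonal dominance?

-3.7

row 1: |5| − (2.4+3+3.3) = -3.7
row 2: |-8| − (1+2.1+3) = 1.9
row 3: |6| − (0.3+3+1) = 1.7
row 4: |3| − (2+1+0.7) = -0.7
minimum over rows = -3.7 → not strictly diagonally dominant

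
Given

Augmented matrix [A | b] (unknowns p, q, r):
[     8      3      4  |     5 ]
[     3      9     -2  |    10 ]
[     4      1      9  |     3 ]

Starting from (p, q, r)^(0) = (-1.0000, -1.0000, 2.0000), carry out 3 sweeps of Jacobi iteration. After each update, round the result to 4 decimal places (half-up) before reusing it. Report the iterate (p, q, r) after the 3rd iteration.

(0.0725, 1.3145, 0.4225)

Iteration 1:
  p = (5 - (3)·-1.0000 - (4)·2.0000) / (8) = 0.0000
  q = (10 - (3)·-1.0000 - (-2)·2.0000) / (9) = 1.8889
  r = (3 - (4)·-1.0000 - (1)·-1.0000) / (9) = 0.8889
Iteration 2:
  p = (5 - (3)·1.8889 - (4)·0.8889) / (8) = -0.5278
  q = (10 - (3)·0.0000 - (-2)·0.8889) / (9) = 1.3086
  r = (3 - (4)·0.0000 - (1)·1.8889) / (9) = 0.1235
Iteration 3:
  p = (5 - (3)·1.3086 - (4)·0.1235) / (8) = 0.0725
  q = (10 - (3)·-0.5278 - (-2)·0.1235) / (9) = 1.3145
  r = (3 - (4)·-0.5278 - (1)·1.3086) / (9) = 0.4225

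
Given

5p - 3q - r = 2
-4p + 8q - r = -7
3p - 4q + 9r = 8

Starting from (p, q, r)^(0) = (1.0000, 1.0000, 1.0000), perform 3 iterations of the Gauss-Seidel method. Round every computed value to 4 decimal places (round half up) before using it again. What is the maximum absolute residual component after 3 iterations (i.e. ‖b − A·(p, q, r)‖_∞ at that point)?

0.3551

Iteration 1:
  p = (2 - (-3)·1.0000 - (-1)·1.0000) / (5) = 1.2000
  q = (-7 - (-4)·1.2000 - (-1)·1.0000) / (8) = -0.1500
  r = (8 - (3)·1.2000 - (-4)·-0.1500) / (9) = 0.4222
Iteration 2:
  p = (2 - (-3)·-0.1500 - (-1)·0.4222) / (5) = 0.3944
  q = (-7 - (-4)·0.3944 - (-1)·0.4222) / (8) = -0.6250
  r = (8 - (3)·0.3944 - (-4)·-0.6250) / (9) = 0.4796
Iteration 3:
  p = (2 - (-3)·-0.6250 - (-1)·0.4796) / (5) = 0.1209
  q = (-7 - (-4)·0.1209 - (-1)·0.4796) / (8) = -0.7546
  r = (8 - (3)·0.1209 - (-4)·-0.7546) / (9) = 0.5132
Residual b − A·x = (-0.3551, 0.0336, 0.0001); ∞-norm = 0.3551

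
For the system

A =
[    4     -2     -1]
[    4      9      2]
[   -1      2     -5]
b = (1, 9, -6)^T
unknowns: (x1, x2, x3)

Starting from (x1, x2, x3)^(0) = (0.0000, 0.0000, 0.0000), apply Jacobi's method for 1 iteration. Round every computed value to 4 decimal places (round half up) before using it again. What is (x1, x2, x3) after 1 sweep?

(0.2500, 1.0000, 1.2000)

Iteration 1:
  x1 = (1 - (-2)·0.0000 - (-1)·0.0000) / (4) = 0.2500
  x2 = (9 - (4)·0.0000 - (2)·0.0000) / (9) = 1.0000
  x3 = (-6 - (-1)·0.0000 - (2)·0.0000) / (-5) = 1.2000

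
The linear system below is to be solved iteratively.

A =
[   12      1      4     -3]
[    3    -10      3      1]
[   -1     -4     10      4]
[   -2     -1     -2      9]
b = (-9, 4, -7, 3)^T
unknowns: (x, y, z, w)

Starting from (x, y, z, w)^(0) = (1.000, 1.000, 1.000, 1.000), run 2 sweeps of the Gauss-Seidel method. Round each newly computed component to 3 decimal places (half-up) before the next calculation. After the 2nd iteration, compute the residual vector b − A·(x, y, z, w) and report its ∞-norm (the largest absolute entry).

0.957

Iteration 1:
  x = (-9 - (1)·1.000 - (4)·1.000 - (-3)·1.000) / (12) = -0.917
  y = (4 - (3)·-0.917 - (3)·1.000 - (1)·1.000) / (-10) = -0.275
  z = (-7 - (-1)·-0.917 - (-4)·-0.275 - (4)·1.000) / (10) = -1.302
  w = (3 - (-2)·-0.917 - (-1)·-0.275 - (-2)·-1.302) / (9) = -0.190
Iteration 2:
  x = (-9 - (1)·-0.275 - (4)·-1.302 - (-3)·-0.190) / (12) = -0.341
  y = (4 - (3)·-0.341 - (3)·-1.302 - (1)·-0.190) / (-10) = -0.912
  z = (-7 - (-1)·-0.341 - (-4)·-0.912 - (4)·-0.190) / (10) = -1.023
  w = (3 - (-2)·-0.341 - (-1)·-0.912 - (-2)·-1.023) / (9) = -0.071
Residual b − A·x = (-0.117, -0.957, -0.475, -0.001); ∞-norm = 0.957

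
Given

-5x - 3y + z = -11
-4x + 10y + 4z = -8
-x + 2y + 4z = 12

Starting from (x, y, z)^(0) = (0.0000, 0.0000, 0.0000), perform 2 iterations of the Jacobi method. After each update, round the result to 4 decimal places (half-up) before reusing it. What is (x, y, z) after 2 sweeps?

(3.2800, -1.1200, 3.9500)

Iteration 1:
  x = (-11 - (-3)·0.0000 - (1)·0.0000) / (-5) = 2.2000
  y = (-8 - (-4)·0.0000 - (4)·0.0000) / (10) = -0.8000
  z = (12 - (-1)·0.0000 - (2)·0.0000) / (4) = 3.0000
Iteration 2:
  x = (-11 - (-3)·-0.8000 - (1)·3.0000) / (-5) = 3.2800
  y = (-8 - (-4)·2.2000 - (4)·3.0000) / (10) = -1.1200
  z = (12 - (-1)·2.2000 - (2)·-0.8000) / (4) = 3.9500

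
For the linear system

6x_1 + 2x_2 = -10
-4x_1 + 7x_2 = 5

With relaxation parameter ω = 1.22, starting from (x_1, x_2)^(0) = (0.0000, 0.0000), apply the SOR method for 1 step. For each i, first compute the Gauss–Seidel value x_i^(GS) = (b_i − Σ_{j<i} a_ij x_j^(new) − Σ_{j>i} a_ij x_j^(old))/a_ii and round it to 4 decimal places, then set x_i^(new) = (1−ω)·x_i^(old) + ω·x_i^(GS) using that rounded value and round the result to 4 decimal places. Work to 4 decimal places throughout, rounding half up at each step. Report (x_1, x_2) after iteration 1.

(-2.0334, -0.5462)

Iteration 1:
  x_1: GS value = (-10 - (2)·0.0000) / (6) = -1.6667;  x_1 ← (1−ω)·0.0000 + ω·-1.6667 = -2.0334
  x_2: GS value = (5 - (-4)·-2.0334) / (7) = -0.4477;  x_2 ← (1−ω)·0.0000 + ω·-0.4477 = -0.5462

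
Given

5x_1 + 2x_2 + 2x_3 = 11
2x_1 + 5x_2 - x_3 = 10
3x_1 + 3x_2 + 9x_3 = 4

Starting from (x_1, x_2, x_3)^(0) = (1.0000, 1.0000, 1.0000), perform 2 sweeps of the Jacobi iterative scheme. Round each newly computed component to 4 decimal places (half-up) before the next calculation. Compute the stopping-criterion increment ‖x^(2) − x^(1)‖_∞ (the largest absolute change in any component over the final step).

0.4044

Iteration 1:
  x_1 = (11 - (2)·1.0000 - (2)·1.0000) / (5) = 1.4000
  x_2 = (10 - (2)·1.0000 - (-1)·1.0000) / (5) = 1.8000
  x_3 = (4 - (3)·1.0000 - (3)·1.0000) / (9) = -0.2222
Iteration 2:
  x_1 = (11 - (2)·1.8000 - (2)·-0.2222) / (5) = 1.5689
  x_2 = (10 - (2)·1.4000 - (-1)·-0.2222) / (5) = 1.3956
  x_3 = (4 - (3)·1.4000 - (3)·1.8000) / (9) = -0.6222
Change: (0.1689, -0.4044, -0.4000) → max |·| = 0.4044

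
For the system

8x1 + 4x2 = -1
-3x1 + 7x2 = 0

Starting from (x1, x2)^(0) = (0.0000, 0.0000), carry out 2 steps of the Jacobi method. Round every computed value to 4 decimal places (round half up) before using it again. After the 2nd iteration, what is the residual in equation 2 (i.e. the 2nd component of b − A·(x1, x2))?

0.0002

Iteration 1:
  x1 = (-1 - (4)·0.0000) / (8) = -0.1250
  x2 = (0 - (-3)·0.0000) / (7) = 0.0000
Iteration 2:
  x1 = (-1 - (4)·0.0000) / (8) = -0.1250
  x2 = (0 - (-3)·-0.1250) / (7) = -0.0536
Residual b − A·x = (0.2144, 0.0002)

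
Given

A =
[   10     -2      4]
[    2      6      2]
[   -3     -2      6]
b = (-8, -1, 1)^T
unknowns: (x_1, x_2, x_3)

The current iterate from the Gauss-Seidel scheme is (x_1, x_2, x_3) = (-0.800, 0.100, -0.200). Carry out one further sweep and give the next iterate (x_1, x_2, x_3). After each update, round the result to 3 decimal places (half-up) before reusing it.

(-0.700, 0.133, -0.139)

One sweep:
  x_1 = (-8 - (-2)·0.100 - (4)·-0.200) / (10) = -0.700
  x_2 = (-1 - (2)·-0.700 - (2)·-0.200) / (6) = 0.133
  x_3 = (1 - (-3)·-0.700 - (-2)·0.133) / (6) = -0.139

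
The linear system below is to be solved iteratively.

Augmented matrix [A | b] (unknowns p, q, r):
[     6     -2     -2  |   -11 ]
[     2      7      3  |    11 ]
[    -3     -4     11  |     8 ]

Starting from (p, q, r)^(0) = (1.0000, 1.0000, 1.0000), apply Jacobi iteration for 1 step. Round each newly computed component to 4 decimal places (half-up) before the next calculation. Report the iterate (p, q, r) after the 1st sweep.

Iteration 1:
  p = (-11 - (-2)·1.0000 - (-2)·1.0000) / (6) = -1.1667
  q = (11 - (2)·1.0000 - (3)·1.0000) / (7) = 0.8571
  r = (8 - (-3)·1.0000 - (-4)·1.0000) / (11) = 1.3636

(-1.1667, 0.8571, 1.3636)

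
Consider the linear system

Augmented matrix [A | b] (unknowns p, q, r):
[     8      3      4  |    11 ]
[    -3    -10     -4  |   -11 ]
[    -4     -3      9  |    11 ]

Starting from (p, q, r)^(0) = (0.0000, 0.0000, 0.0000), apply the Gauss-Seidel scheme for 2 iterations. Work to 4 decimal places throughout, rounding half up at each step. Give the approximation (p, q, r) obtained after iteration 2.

Iteration 1:
  p = (11 - (3)·0.0000 - (4)·0.0000) / (8) = 1.3750
  q = (-11 - (-3)·1.3750 - (-4)·0.0000) / (-10) = 0.6875
  r = (11 - (-4)·1.3750 - (-3)·0.6875) / (9) = 2.0625
Iteration 2:
  p = (11 - (3)·0.6875 - (4)·2.0625) / (8) = 0.0859
  q = (-11 - (-3)·0.0859 - (-4)·2.0625) / (-10) = 0.2492
  r = (11 - (-4)·0.0859 - (-3)·0.2492) / (9) = 1.3435

(0.0859, 0.2492, 1.3435)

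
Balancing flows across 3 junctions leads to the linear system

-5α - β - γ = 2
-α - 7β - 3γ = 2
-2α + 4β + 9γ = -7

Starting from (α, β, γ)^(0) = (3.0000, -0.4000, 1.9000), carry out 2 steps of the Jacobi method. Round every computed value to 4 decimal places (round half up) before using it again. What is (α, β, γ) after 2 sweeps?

(-0.1076, -0.2143, -0.2540)

Iteration 1:
  α = (2 - (-1)·-0.4000 - (-1)·1.9000) / (-5) = -0.7000
  β = (2 - (-1)·3.0000 - (-3)·1.9000) / (-7) = -1.5286
  γ = (-7 - (-2)·3.0000 - (4)·-0.4000) / (9) = 0.0667
Iteration 2:
  α = (2 - (-1)·-1.5286 - (-1)·0.0667) / (-5) = -0.1076
  β = (2 - (-1)·-0.7000 - (-3)·0.0667) / (-7) = -0.2143
  γ = (-7 - (-2)·-0.7000 - (4)·-1.5286) / (9) = -0.2540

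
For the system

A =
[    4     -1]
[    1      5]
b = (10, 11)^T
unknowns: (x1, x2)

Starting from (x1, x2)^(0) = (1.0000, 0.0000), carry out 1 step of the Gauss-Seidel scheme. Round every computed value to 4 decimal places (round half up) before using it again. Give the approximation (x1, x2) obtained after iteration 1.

Iteration 1:
  x1 = (10 - (-1)·0.0000) / (4) = 2.5000
  x2 = (11 - (1)·2.5000) / (5) = 1.7000

(2.5000, 1.7000)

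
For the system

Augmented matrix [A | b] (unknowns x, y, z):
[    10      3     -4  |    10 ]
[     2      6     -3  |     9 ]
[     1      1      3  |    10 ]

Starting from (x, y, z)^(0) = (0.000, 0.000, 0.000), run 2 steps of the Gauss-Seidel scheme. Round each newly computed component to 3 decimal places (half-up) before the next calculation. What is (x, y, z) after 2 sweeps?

Iteration 1:
  x = (10 - (3)·0.000 - (-4)·0.000) / (10) = 1.000
  y = (9 - (2)·1.000 - (-3)·0.000) / (6) = 1.167
  z = (10 - (1)·1.000 - (1)·1.167) / (3) = 2.611
Iteration 2:
  x = (10 - (3)·1.167 - (-4)·2.611) / (10) = 1.694
  y = (9 - (2)·1.694 - (-3)·2.611) / (6) = 2.241
  z = (10 - (1)·1.694 - (1)·2.241) / (3) = 2.022

(1.694, 2.241, 2.022)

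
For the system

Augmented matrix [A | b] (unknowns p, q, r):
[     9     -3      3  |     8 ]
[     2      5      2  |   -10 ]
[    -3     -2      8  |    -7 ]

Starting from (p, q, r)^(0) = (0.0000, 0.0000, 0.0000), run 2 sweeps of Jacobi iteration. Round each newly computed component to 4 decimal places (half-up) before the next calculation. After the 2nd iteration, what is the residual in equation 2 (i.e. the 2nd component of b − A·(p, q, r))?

1.0836

Iteration 1:
  p = (8 - (-3)·0.0000 - (3)·0.0000) / (9) = 0.8889
  q = (-10 - (2)·0.0000 - (2)·0.0000) / (5) = -2.0000
  r = (-7 - (-3)·0.0000 - (-2)·0.0000) / (8) = -0.8750
Iteration 2:
  p = (8 - (-3)·-2.0000 - (3)·-0.8750) / (9) = 0.5139
  q = (-10 - (2)·0.8889 - (2)·-0.8750) / (5) = -2.0056
  r = (-7 - (-3)·0.8889 - (-2)·-2.0000) / (8) = -1.0417
Residual b − A·x = (0.4832, 1.0836, -1.1359)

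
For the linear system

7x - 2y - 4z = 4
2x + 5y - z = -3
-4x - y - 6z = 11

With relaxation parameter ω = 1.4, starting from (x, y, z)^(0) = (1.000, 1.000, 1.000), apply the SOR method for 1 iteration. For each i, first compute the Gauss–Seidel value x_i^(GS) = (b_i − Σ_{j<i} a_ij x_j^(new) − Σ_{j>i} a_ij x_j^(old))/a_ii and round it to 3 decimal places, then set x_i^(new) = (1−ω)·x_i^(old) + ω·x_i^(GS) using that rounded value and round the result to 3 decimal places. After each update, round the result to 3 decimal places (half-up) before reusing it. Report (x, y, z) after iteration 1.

(1.601, -1.856, -4.027)

Iteration 1:
  x: GS value = (4 - (-2)·1.000 - (-4)·1.000) / (7) = 1.429;  x ← (1−ω)·1.000 + ω·1.429 = 1.601
  y: GS value = (-3 - (2)·1.601 - (-1)·1.000) / (5) = -1.040;  y ← (1−ω)·1.000 + ω·-1.040 = -1.856
  z: GS value = (11 - (-4)·1.601 - (-1)·-1.856) / (-6) = -2.591;  z ← (1−ω)·1.000 + ω·-2.591 = -4.027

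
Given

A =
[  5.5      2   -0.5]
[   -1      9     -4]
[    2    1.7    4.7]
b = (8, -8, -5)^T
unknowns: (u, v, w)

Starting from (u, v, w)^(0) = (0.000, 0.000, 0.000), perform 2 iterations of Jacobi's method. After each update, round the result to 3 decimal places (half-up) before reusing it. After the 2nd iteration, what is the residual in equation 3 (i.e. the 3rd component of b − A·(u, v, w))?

Iteration 1:
  u = (8 - (2)·0.000 - (-0.5)·0.000) / (5.5) = 1.455
  v = (-8 - (-1)·0.000 - (-4)·0.000) / (9) = -0.889
  w = (-5 - (2)·0.000 - (1.7)·0.000) / (4.7) = -1.064
Iteration 2:
  u = (8 - (2)·-0.889 - (-0.5)·-1.064) / (5.5) = 1.681
  v = (-8 - (-1)·1.455 - (-4)·-1.064) / (9) = -1.200
  w = (-5 - (2)·1.455 - (1.7)·-0.889) / (4.7) = -1.361
Residual b − A·x = (0.474, -0.963, 0.075)

0.075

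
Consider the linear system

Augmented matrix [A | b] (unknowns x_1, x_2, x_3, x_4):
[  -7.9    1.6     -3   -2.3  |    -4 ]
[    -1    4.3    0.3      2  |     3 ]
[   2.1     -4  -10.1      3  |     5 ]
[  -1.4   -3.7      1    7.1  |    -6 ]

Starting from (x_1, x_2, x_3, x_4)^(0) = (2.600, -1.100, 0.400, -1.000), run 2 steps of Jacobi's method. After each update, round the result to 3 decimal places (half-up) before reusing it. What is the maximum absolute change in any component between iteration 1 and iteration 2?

1.566

Iteration 1:
  x_1 = (-4 - (1.6)·-1.100 - (-3)·0.400 - (-2.3)·-1.000) / (-7.9) = 0.423
  x_2 = (3 - (-1)·2.600 - (0.3)·0.400 - (2)·-1.000) / (4.3) = 1.740
  x_3 = (5 - (2.1)·2.600 - (-4)·-1.100 - (3)·-1.000) / (-10.1) = 0.184
  x_4 = (-6 - (-1.4)·2.600 - (-3.7)·-1.100 - (1)·0.400) / (7.1) = -0.962
Iteration 2:
  x_1 = (-4 - (1.6)·1.740 - (-3)·0.184 - (-2.3)·-0.962) / (-7.9) = 1.069
  x_2 = (3 - (-1)·0.423 - (0.3)·0.184 - (2)·-0.962) / (4.3) = 1.231
  x_3 = (5 - (2.1)·0.423 - (-4)·1.740 - (3)·-0.962) / (-10.1) = -1.382
  x_4 = (-6 - (-1.4)·0.423 - (-3.7)·1.740 - (1)·0.184) / (7.1) = 0.119
Change: (0.646, -0.509, -1.566, 1.081) → max |·| = 1.566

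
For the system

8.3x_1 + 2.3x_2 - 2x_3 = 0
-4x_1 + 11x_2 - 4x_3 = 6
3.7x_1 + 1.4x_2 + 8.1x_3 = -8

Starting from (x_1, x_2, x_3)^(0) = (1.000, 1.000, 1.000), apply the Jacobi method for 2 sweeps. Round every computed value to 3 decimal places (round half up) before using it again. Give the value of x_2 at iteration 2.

-0.056

Iteration 1:
  x_1 = (0 - (2.3)·1.000 - (-2)·1.000) / (8.3) = -0.036
  x_2 = (6 - (-4)·1.000 - (-4)·1.000) / (11) = 1.273
  x_3 = (-8 - (3.7)·1.000 - (1.4)·1.000) / (8.1) = -1.617
Iteration 2:
  x_1 = (0 - (2.3)·1.273 - (-2)·-1.617) / (8.3) = -0.742
  x_2 = (6 - (-4)·-0.036 - (-4)·-1.617) / (11) = -0.056
  x_3 = (-8 - (3.7)·-0.036 - (1.4)·1.273) / (8.1) = -1.191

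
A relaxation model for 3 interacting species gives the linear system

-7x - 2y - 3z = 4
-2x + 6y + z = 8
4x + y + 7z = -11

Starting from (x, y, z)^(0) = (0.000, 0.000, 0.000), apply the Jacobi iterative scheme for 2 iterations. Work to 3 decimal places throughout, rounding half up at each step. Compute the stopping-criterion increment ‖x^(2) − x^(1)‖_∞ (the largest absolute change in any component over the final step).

Iteration 1:
  x = (4 - (-2)·0.000 - (-3)·0.000) / (-7) = -0.571
  y = (8 - (-2)·0.000 - (1)·0.000) / (6) = 1.333
  z = (-11 - (4)·0.000 - (1)·0.000) / (7) = -1.571
Iteration 2:
  x = (4 - (-2)·1.333 - (-3)·-1.571) / (-7) = -0.279
  y = (8 - (-2)·-0.571 - (1)·-1.571) / (6) = 1.405
  z = (-11 - (4)·-0.571 - (1)·1.333) / (7) = -1.436
Change: (0.292, 0.072, 0.135) → max |·| = 0.292

0.292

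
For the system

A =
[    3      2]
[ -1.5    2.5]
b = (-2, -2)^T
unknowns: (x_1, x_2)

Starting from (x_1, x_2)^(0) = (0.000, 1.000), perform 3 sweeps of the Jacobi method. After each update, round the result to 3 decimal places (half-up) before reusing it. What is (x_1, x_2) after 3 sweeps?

Iteration 1:
  x_1 = (-2 - (2)·1.000) / (3) = -1.333
  x_2 = (-2 - (-1.5)·0.000) / (2.5) = -0.800
Iteration 2:
  x_1 = (-2 - (2)·-0.800) / (3) = -0.133
  x_2 = (-2 - (-1.5)·-1.333) / (2.5) = -1.600
Iteration 3:
  x_1 = (-2 - (2)·-1.600) / (3) = 0.400
  x_2 = (-2 - (-1.5)·-0.133) / (2.5) = -0.880

(0.400, -0.880)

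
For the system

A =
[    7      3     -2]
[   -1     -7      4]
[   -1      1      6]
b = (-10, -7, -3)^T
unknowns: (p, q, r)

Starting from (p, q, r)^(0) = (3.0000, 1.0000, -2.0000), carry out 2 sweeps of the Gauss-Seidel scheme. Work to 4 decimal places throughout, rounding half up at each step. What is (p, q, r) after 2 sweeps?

(-1.7843, 0.7184, -0.9171)

Iteration 1:
  p = (-10 - (3)·1.0000 - (-2)·-2.0000) / (7) = -2.4286
  q = (-7 - (-1)·-2.4286 - (4)·-2.0000) / (-7) = 0.2041
  r = (-3 - (-1)·-2.4286 - (1)·0.2041) / (6) = -0.9388
Iteration 2:
  p = (-10 - (3)·0.2041 - (-2)·-0.9388) / (7) = -1.7843
  q = (-7 - (-1)·-1.7843 - (4)·-0.9388) / (-7) = 0.7184
  r = (-3 - (-1)·-1.7843 - (1)·0.7184) / (6) = -0.9171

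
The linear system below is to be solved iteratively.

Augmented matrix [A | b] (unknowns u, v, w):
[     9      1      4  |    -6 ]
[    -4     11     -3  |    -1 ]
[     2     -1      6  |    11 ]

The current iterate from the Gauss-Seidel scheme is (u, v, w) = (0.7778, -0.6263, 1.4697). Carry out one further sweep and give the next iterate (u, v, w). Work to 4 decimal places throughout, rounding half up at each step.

(-1.2503, -0.1447, 2.2260)

One sweep:
  u = (-6 - (1)·-0.6263 - (4)·1.4697) / (9) = -1.2503
  v = (-1 - (-4)·-1.2503 - (-3)·1.4697) / (11) = -0.1447
  w = (11 - (2)·-1.2503 - (-1)·-0.1447) / (6) = 2.2260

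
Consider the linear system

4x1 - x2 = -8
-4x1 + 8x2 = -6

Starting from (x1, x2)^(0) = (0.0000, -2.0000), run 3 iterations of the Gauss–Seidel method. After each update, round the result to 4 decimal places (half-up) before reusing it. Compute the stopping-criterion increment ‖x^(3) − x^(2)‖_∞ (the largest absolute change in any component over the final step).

0.0000

Iteration 1:
  x1 = (-8 - (-1)·-2.0000) / (4) = -2.5000
  x2 = (-6 - (-4)·-2.5000) / (8) = -2.0000
Iteration 2:
  x1 = (-8 - (-1)·-2.0000) / (4) = -2.5000
  x2 = (-6 - (-4)·-2.5000) / (8) = -2.0000
Iteration 3:
  x1 = (-8 - (-1)·-2.0000) / (4) = -2.5000
  x2 = (-6 - (-4)·-2.5000) / (8) = -2.0000
Change: (0.0000, 0.0000) → max |·| = 0.0000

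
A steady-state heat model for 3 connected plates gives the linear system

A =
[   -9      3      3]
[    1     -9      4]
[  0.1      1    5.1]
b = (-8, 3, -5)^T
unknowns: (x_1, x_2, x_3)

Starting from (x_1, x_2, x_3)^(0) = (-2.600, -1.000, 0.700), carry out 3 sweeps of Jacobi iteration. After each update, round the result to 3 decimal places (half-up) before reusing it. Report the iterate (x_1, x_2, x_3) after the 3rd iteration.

Iteration 1:
  x_1 = (-8 - (3)·-1.000 - (3)·0.700) / (-9) = 0.789
  x_2 = (3 - (1)·-2.600 - (4)·0.700) / (-9) = -0.311
  x_3 = (-5 - (0.1)·-2.600 - (1)·-1.000) / (5.1) = -0.733
Iteration 2:
  x_1 = (-8 - (3)·-0.311 - (3)·-0.733) / (-9) = 0.541
  x_2 = (3 - (1)·0.789 - (4)·-0.733) / (-9) = -0.571
  x_3 = (-5 - (0.1)·0.789 - (1)·-0.311) / (5.1) = -0.935
Iteration 3:
  x_1 = (-8 - (3)·-0.571 - (3)·-0.935) / (-9) = 0.387
  x_2 = (3 - (1)·0.541 - (4)·-0.935) / (-9) = -0.689
  x_3 = (-5 - (0.1)·0.541 - (1)·-0.571) / (5.1) = -0.879

(0.387, -0.689, -0.879)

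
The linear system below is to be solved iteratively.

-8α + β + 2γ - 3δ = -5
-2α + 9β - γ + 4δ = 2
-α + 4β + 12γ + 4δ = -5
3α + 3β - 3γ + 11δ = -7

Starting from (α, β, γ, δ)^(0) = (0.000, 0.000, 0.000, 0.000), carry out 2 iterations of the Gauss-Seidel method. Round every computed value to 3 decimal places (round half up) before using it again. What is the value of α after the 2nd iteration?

Iteration 1:
  α = (-5 - (1)·0.000 - (2)·0.000 - (-3)·0.000) / (-8) = 0.625
  β = (2 - (-2)·0.625 - (-1)·0.000 - (4)·0.000) / (9) = 0.361
  γ = (-5 - (-1)·0.625 - (4)·0.361 - (4)·0.000) / (12) = -0.485
  δ = (-7 - (3)·0.625 - (3)·0.361 - (-3)·-0.485) / (11) = -1.038
Iteration 2:
  α = (-5 - (1)·0.361 - (2)·-0.485 - (-3)·-1.038) / (-8) = 0.938
  β = (2 - (-2)·0.938 - (-1)·-0.485 - (4)·-1.038) / (9) = 0.838
  γ = (-5 - (-1)·0.938 - (4)·0.838 - (4)·-1.038) / (12) = -0.272
  δ = (-7 - (3)·0.938 - (3)·0.838 - (-3)·-0.272) / (11) = -1.195

0.938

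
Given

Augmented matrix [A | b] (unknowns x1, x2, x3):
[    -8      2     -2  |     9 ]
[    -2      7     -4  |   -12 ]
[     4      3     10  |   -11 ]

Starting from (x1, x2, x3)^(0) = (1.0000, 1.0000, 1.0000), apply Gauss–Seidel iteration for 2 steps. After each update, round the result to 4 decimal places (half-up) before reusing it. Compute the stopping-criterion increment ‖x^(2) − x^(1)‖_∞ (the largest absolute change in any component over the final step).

Iteration 1:
  x1 = (9 - (2)·1.0000 - (-2)·1.0000) / (-8) = -1.1250
  x2 = (-12 - (-2)·-1.1250 - (-4)·1.0000) / (7) = -1.4643
  x3 = (-11 - (4)·-1.1250 - (3)·-1.4643) / (10) = -0.2107
Iteration 2:
  x1 = (9 - (2)·-1.4643 - (-2)·-0.2107) / (-8) = -1.4384
  x2 = (-12 - (-2)·-1.4384 - (-4)·-0.2107) / (7) = -2.2457
  x3 = (-11 - (4)·-1.4384 - (3)·-2.2457) / (10) = 0.1491
Change: (-0.3134, -0.7814, 0.3598) → max |·| = 0.7814

0.7814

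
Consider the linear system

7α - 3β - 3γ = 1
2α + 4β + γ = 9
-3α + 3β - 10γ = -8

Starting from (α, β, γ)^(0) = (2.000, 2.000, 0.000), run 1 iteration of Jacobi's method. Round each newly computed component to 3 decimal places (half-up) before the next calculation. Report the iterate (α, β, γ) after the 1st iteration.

Iteration 1:
  α = (1 - (-3)·2.000 - (-3)·0.000) / (7) = 1.000
  β = (9 - (2)·2.000 - (1)·0.000) / (4) = 1.250
  γ = (-8 - (-3)·2.000 - (3)·2.000) / (-10) = 0.800

(1.000, 1.250, 0.800)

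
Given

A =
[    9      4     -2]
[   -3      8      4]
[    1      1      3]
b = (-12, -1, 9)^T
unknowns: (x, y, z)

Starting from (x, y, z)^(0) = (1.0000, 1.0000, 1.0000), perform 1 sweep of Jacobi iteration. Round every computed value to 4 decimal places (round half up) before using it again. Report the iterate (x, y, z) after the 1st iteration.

(-1.5556, -0.2500, 2.3333)

Iteration 1:
  x = (-12 - (4)·1.0000 - (-2)·1.0000) / (9) = -1.5556
  y = (-1 - (-3)·1.0000 - (4)·1.0000) / (8) = -0.2500
  z = (9 - (1)·1.0000 - (1)·1.0000) / (3) = 2.3333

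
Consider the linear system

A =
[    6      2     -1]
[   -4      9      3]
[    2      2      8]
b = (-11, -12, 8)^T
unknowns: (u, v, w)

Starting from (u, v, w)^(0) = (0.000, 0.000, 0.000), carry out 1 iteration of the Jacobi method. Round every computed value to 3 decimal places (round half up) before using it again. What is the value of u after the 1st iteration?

Iteration 1:
  u = (-11 - (2)·0.000 - (-1)·0.000) / (6) = -1.833
  v = (-12 - (-4)·0.000 - (3)·0.000) / (9) = -1.333
  w = (8 - (2)·0.000 - (2)·0.000) / (8) = 1.000

-1.833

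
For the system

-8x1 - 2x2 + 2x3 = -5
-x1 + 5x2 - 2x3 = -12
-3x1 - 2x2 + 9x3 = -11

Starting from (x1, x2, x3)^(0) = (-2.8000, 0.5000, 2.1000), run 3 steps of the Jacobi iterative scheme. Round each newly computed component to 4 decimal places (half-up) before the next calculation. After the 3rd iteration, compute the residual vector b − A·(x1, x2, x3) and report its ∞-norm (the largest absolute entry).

1.5910

Iteration 1:
  x1 = (-5 - (-2)·0.5000 - (2)·2.1000) / (-8) = 1.0250
  x2 = (-12 - (-1)·-2.8000 - (-2)·2.1000) / (5) = -2.1200
  x3 = (-11 - (-3)·-2.8000 - (-2)·0.5000) / (9) = -2.0444
Iteration 2:
  x1 = (-5 - (-2)·-2.1200 - (2)·-2.0444) / (-8) = 0.6439
  x2 = (-12 - (-1)·1.0250 - (-2)·-2.0444) / (5) = -3.0128
  x3 = (-11 - (-3)·1.0250 - (-2)·-2.1200) / (9) = -1.3517
Iteration 3:
  x1 = (-5 - (-2)·-3.0128 - (2)·-1.3517) / (-8) = 1.0403
  x2 = (-12 - (-1)·0.6439 - (-2)·-1.3517) / (5) = -2.8119
  x3 = (-11 - (-3)·0.6439 - (-2)·-3.0128) / (9) = -1.6771
Residual b − A·x = (1.0528, -0.2544, 1.5910); ∞-norm = 1.5910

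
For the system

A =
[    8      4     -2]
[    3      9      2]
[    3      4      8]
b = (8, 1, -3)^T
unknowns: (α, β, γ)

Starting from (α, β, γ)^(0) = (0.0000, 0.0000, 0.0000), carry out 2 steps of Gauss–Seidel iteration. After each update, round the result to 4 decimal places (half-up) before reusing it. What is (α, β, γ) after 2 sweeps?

Iteration 1:
  α = (8 - (4)·0.0000 - (-2)·0.0000) / (8) = 1.0000
  β = (1 - (3)·1.0000 - (2)·0.0000) / (9) = -0.2222
  γ = (-3 - (3)·1.0000 - (4)·-0.2222) / (8) = -0.6389
Iteration 2:
  α = (8 - (4)·-0.2222 - (-2)·-0.6389) / (8) = 0.9514
  β = (1 - (3)·0.9514 - (2)·-0.6389) / (9) = -0.0640
  γ = (-3 - (3)·0.9514 - (4)·-0.0640) / (8) = -0.6998

(0.9514, -0.0640, -0.6998)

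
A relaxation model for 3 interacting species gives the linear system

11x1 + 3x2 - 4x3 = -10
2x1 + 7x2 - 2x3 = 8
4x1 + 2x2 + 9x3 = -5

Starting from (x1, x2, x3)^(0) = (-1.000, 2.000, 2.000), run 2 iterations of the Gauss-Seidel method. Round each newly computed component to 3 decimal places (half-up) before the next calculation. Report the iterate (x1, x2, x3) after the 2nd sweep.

Iteration 1:
  x1 = (-10 - (3)·2.000 - (-4)·2.000) / (11) = -0.727
  x2 = (8 - (2)·-0.727 - (-2)·2.000) / (7) = 1.922
  x3 = (-5 - (4)·-0.727 - (2)·1.922) / (9) = -0.660
Iteration 2:
  x1 = (-10 - (3)·1.922 - (-4)·-0.660) / (11) = -1.673
  x2 = (8 - (2)·-1.673 - (-2)·-0.660) / (7) = 1.432
  x3 = (-5 - (4)·-1.673 - (2)·1.432) / (9) = -0.130

(-1.673, 1.432, -0.130)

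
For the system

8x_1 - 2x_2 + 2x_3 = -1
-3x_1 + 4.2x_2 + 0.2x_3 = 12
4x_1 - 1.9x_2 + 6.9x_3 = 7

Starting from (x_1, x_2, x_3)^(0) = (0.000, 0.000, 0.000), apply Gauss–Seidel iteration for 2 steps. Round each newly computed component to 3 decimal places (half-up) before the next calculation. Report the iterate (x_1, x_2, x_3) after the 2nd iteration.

(0.105, 2.844, 1.737)

Iteration 1:
  x_1 = (-1 - (-2)·0.000 - (2)·0.000) / (8) = -0.125
  x_2 = (12 - (-3)·-0.125 - (0.2)·0.000) / (4.2) = 2.768
  x_3 = (7 - (4)·-0.125 - (-1.9)·2.768) / (6.9) = 1.849
Iteration 2:
  x_1 = (-1 - (-2)·2.768 - (2)·1.849) / (8) = 0.105
  x_2 = (12 - (-3)·0.105 - (0.2)·1.849) / (4.2) = 2.844
  x_3 = (7 - (4)·0.105 - (-1.9)·2.844) / (6.9) = 1.737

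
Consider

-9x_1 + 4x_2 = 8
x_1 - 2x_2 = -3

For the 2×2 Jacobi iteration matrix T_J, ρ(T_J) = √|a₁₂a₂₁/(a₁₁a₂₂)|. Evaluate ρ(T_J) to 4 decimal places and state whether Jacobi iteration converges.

a₁₂a₂₁/(a₁₁a₂₂) = (4)·(1) / ((-9)·(-2)) = 0.222222
ρ = √|0.222222| = √0.222222 = 0.4714
ρ < 1, so Jacobi converges

0.4714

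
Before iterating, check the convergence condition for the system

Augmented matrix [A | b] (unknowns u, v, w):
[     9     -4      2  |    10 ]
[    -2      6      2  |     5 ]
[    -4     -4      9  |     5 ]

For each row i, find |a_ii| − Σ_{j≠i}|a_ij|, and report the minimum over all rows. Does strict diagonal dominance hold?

1

row 1: |9| − (4+2) = 3
row 2: |6| − (2+2) = 2
row 3: |9| − (4+4) = 1
minimum over rows = 1 → strictly diagonally dominant (convergence guaranteed)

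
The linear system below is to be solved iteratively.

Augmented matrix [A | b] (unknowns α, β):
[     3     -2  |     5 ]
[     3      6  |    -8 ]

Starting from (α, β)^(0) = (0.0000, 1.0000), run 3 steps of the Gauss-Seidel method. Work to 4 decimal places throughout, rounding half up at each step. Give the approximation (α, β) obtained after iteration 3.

Iteration 1:
  α = (5 - (-2)·1.0000) / (3) = 2.3333
  β = (-8 - (3)·2.3333) / (6) = -2.5000
Iteration 2:
  α = (5 - (-2)·-2.5000) / (3) = 0.0000
  β = (-8 - (3)·0.0000) / (6) = -1.3333
Iteration 3:
  α = (5 - (-2)·-1.3333) / (3) = 0.7778
  β = (-8 - (3)·0.7778) / (6) = -1.7222

(0.7778, -1.7222)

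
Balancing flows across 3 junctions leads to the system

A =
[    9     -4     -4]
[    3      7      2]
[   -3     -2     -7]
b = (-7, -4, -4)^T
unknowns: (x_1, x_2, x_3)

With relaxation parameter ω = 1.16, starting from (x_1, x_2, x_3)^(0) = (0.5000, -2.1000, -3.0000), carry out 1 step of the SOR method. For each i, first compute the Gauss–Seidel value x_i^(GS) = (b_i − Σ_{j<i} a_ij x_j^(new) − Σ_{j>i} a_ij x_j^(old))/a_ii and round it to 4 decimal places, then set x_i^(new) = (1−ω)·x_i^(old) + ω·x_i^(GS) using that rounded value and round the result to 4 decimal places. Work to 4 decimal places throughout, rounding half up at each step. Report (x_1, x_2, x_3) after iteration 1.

(-3.6115, 2.4629, 2.1220)

Iteration 1:
  x_1: GS value = (-7 - (-4)·-2.1000 - (-4)·-3.0000) / (9) = -3.0444;  x_1 ← (1−ω)·0.5000 + ω·-3.0444 = -3.6115
  x_2: GS value = (-4 - (3)·-3.6115 - (2)·-3.0000) / (7) = 1.8335;  x_2 ← (1−ω)·-2.1000 + ω·1.8335 = 2.4629
  x_3: GS value = (-4 - (-3)·-3.6115 - (-2)·2.4629) / (-7) = 1.4155;  x_3 ← (1−ω)·-3.0000 + ω·1.4155 = 2.1220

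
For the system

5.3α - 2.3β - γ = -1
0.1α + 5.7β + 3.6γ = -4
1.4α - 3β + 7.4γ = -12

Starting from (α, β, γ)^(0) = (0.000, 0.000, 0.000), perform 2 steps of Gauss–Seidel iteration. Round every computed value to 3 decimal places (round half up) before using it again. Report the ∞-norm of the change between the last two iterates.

Iteration 1:
  α = (-1 - (-2.3)·0.000 - (-1)·0.000) / (5.3) = -0.189
  β = (-4 - (0.1)·-0.189 - (3.6)·0.000) / (5.7) = -0.698
  γ = (-12 - (1.4)·-0.189 - (-3)·-0.698) / (7.4) = -1.869
Iteration 2:
  α = (-1 - (-2.3)·-0.698 - (-1)·-1.869) / (5.3) = -0.844
  β = (-4 - (0.1)·-0.844 - (3.6)·-1.869) / (5.7) = 0.493
  γ = (-12 - (1.4)·-0.844 - (-3)·0.493) / (7.4) = -1.262
Change: (-0.655, 1.191, 0.607) → max |·| = 1.191

1.191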